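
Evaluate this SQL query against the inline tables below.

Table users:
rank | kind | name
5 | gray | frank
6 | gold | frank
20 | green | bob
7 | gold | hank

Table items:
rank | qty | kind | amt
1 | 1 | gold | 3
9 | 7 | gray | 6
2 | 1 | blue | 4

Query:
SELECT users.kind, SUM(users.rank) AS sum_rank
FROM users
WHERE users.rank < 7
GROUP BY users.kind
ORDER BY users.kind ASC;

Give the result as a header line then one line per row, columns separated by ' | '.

== RESULT ==
users.kind | sum_rank
gold | 6
gray | 5

Derivation:
After WHERE (2 rows):
users.rank | users.kind | users.name
5 | gray | frank
6 | gold | frank
After GROUP BY (2 rows):
users.kind | sum_rank
gray | 5
gold | 6
After ORDER BY (2 rows):
users.kind | sum_rank
gold | 6
gray | 5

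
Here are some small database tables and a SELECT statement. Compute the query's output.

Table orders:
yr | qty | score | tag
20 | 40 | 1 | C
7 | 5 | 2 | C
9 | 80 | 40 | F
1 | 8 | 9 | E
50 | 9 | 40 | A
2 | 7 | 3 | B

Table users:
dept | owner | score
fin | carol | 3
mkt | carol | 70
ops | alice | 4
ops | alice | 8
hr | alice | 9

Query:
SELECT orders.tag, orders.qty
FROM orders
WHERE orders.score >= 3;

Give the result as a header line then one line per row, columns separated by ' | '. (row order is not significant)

== RESULT ==
orders.tag | orders.qty
F | 80
E | 8
A | 9
B | 7

Derivation:
After WHERE (4 rows):
orders.yr | orders.qty | orders.score | orders.tag
9 | 80 | 40 | F
1 | 8 | 9 | E
50 | 9 | 40 | A
2 | 7 | 3 | B
After SELECT (4 rows):
orders.tag | orders.qty
F | 80
E | 8
A | 9
B | 7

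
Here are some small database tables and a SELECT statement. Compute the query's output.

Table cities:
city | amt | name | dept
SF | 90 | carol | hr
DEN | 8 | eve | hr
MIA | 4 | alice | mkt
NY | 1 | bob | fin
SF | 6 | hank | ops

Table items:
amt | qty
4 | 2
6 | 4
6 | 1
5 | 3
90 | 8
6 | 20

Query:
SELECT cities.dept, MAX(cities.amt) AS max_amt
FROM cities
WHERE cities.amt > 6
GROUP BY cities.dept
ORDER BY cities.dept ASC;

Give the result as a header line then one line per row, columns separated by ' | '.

After WHERE (2 rows):
cities.city | cities.amt | cities.name | cities.dept
SF | 90 | carol | hr
DEN | 8 | eve | hr
After GROUP BY (1 rows):
cities.dept | max_amt
hr | 90
After ORDER BY (1 rows):
cities.dept | max_amt
hr | 90

== RESULT ==
cities.dept | max_amt
hr | 90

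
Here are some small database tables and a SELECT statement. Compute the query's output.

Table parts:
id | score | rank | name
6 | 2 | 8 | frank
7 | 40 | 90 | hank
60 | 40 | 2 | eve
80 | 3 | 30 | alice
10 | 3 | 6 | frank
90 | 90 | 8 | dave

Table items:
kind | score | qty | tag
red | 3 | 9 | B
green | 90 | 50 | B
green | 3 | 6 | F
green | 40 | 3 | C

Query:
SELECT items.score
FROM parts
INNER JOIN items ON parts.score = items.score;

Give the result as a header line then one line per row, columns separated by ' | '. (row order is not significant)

== RESULT ==
items.score
40
40
3
3
3
3
90

Derivation:
After JOIN items (7 rows):
parts.id | parts.score | parts.rank | parts.name | items.kind | items.score | items.qty | items.tag
7 | 40 | 90 | hank | green | 40 | 3 | C
60 | 40 | 2 | eve | green | 40 | 3 | C
80 | 3 | 30 | alice | red | 3 | 9 | B
80 | 3 | 30 | alice | green | 3 | 6 | F
10 | 3 | 6 | frank | red | 3 | 9 | B
10 | 3 | 6 | frank | green | 3 | 6 | F
90 | 90 | 8 | dave | green | 90 | 50 | B
After SELECT (7 rows):
items.score
40
40
3
3
3
3
90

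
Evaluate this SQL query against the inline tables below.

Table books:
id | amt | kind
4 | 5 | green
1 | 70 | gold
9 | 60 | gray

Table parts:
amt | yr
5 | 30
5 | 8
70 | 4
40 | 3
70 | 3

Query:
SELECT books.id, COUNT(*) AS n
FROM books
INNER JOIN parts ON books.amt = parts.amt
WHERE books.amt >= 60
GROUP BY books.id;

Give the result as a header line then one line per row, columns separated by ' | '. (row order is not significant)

After JOIN parts (4 rows):
books.id | books.amt | books.kind | parts.amt | parts.yr
4 | 5 | green | 5 | 30
4 | 5 | green | 5 | 8
1 | 70 | gold | 70 | 4
1 | 70 | gold | 70 | 3
After WHERE (2 rows):
books.id | books.amt | books.kind | parts.amt | parts.yr
1 | 70 | gold | 70 | 4
1 | 70 | gold | 70 | 3
After GROUP BY (1 rows):
books.id | n
1 | 2

== RESULT ==
books.id | n
1 | 2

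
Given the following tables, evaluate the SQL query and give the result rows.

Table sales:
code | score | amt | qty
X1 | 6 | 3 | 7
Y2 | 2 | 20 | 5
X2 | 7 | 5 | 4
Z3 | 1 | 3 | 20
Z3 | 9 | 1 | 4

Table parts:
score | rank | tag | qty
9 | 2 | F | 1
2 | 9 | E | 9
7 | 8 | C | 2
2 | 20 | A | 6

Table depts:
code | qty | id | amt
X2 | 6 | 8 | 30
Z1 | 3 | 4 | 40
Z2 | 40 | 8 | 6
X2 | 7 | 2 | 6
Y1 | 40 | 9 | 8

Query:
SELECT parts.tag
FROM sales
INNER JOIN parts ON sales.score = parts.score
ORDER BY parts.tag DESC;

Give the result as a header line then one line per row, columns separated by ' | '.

After JOIN parts (4 rows):
sales.code | sales.score | sales.amt | sales.qty | parts.score | parts.rank | parts.tag | parts.qty
Y2 | 2 | 20 | 5 | 2 | 9 | E | 9
Y2 | 2 | 20 | 5 | 2 | 20 | A | 6
X2 | 7 | 5 | 4 | 7 | 8 | C | 2
Z3 | 9 | 1 | 4 | 9 | 2 | F | 1
After SELECT (4 rows):
parts.tag
E
A
C
F
After ORDER BY (4 rows):
parts.tag
F
E
C
A

== RESULT ==
parts.tag
F
E
C
A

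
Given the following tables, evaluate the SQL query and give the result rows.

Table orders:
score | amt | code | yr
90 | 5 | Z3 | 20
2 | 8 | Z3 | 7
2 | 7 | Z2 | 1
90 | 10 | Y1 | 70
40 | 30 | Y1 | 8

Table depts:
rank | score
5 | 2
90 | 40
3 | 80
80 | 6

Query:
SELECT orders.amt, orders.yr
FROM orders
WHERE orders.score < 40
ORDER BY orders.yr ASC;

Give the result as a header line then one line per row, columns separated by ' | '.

After WHERE (2 rows):
orders.score | orders.amt | orders.code | orders.yr
2 | 8 | Z3 | 7
2 | 7 | Z2 | 1
After SELECT (2 rows):
orders.amt | orders.yr
8 | 7
7 | 1
After ORDER BY (2 rows):
orders.amt | orders.yr
7 | 1
8 | 7

== RESULT ==
orders.amt | orders.yr
7 | 1
8 | 7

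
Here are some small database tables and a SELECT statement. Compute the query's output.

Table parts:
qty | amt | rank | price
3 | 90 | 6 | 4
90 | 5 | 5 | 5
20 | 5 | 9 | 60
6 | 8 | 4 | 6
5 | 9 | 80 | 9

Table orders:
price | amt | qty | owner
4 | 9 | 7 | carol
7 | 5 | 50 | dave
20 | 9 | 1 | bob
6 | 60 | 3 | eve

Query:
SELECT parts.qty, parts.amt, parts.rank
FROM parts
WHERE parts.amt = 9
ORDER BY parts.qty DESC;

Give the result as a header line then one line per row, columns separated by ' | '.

== RESULT ==
parts.qty | parts.amt | parts.rank
5 | 9 | 80

Derivation:
After WHERE (1 rows):
parts.qty | parts.amt | parts.rank | parts.price
5 | 9 | 80 | 9
After SELECT (1 rows):
parts.qty | parts.amt | parts.rank
5 | 9 | 80
After ORDER BY (1 rows):
parts.qty | parts.amt | parts.rank
5 | 9 | 80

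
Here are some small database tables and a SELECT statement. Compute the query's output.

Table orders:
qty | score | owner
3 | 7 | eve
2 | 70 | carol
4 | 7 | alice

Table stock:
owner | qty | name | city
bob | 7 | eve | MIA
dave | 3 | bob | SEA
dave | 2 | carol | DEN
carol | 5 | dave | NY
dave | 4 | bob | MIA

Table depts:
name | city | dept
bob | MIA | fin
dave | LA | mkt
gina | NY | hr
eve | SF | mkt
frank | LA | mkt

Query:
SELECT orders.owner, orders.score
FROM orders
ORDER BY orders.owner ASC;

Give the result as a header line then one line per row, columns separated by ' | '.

== RESULT ==
orders.owner | orders.score
alice | 7
carol | 70
eve | 7

Derivation:
After SELECT (3 rows):
orders.owner | orders.score
eve | 7
carol | 70
alice | 7
After ORDER BY (3 rows):
orders.owner | orders.score
alice | 7
carol | 70
eve | 7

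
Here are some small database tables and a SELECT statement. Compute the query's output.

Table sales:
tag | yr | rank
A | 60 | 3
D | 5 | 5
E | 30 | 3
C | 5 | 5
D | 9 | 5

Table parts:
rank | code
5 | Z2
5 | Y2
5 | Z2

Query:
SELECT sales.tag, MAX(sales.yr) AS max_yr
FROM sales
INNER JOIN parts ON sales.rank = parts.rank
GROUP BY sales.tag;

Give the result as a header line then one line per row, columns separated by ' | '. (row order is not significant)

== RESULT ==
sales.tag | max_yr
D | 9
C | 5

Derivation:
After JOIN parts (9 rows):
sales.tag | sales.yr | sales.rank | parts.rank | parts.code
D | 5 | 5 | 5 | Z2
D | 5 | 5 | 5 | Y2
D | 5 | 5 | 5 | Z2
C | 5 | 5 | 5 | Z2
C | 5 | 5 | 5 | Y2
C | 5 | 5 | 5 | Z2
D | 9 | 5 | 5 | Z2
D | 9 | 5 | 5 | Y2
D | 9 | 5 | 5 | Z2
After GROUP BY (2 rows):
sales.tag | max_yr
D | 9
C | 5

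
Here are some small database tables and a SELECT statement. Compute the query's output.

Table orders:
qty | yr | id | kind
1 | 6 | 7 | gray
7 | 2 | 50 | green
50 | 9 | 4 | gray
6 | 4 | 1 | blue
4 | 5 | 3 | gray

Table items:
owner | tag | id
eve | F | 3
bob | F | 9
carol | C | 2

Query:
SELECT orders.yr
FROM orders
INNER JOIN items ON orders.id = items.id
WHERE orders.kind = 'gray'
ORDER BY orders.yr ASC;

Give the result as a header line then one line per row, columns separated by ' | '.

== RESULT ==
orders.yr
5

Derivation:
After JOIN items (1 rows):
orders.qty | orders.yr | orders.id | orders.kind | items.owner | items.tag | items.id
4 | 5 | 3 | gray | eve | F | 3
After WHERE (1 rows):
orders.qty | orders.yr | orders.id | orders.kind | items.owner | items.tag | items.id
4 | 5 | 3 | gray | eve | F | 3
After SELECT (1 rows):
orders.yr
5
After ORDER BY (1 rows):
orders.yr
5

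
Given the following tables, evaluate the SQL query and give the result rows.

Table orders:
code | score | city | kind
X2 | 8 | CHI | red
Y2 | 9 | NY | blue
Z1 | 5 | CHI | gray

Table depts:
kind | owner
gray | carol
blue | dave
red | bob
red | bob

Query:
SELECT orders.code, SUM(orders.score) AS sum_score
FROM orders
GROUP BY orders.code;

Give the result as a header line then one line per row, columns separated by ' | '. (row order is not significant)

== RESULT ==
orders.code | sum_score
X2 | 8
Y2 | 9
Z1 | 5

Derivation:
After GROUP BY (3 rows):
orders.code | sum_score
X2 | 8
Y2 | 9
Z1 | 5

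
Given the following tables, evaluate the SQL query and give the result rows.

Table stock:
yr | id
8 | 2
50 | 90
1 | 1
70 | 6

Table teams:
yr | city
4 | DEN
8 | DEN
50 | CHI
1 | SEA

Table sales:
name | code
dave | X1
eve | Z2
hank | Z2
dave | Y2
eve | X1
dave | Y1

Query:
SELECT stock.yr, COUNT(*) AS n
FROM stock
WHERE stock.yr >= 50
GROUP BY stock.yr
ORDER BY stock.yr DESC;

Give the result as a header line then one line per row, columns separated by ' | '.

After WHERE (2 rows):
stock.yr | stock.id
50 | 90
70 | 6
After GROUP BY (2 rows):
stock.yr | n
50 | 1
70 | 1
After ORDER BY (2 rows):
stock.yr | n
70 | 1
50 | 1

== RESULT ==
stock.yr | n
70 | 1
50 | 1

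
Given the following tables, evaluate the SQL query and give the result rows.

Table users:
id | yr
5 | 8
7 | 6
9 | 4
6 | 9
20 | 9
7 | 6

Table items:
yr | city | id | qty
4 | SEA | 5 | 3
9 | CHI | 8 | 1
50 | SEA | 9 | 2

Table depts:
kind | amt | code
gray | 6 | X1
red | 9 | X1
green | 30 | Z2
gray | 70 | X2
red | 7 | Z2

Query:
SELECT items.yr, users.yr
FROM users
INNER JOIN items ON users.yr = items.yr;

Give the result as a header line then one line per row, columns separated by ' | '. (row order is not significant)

== RESULT ==
items.yr | users.yr
4 | 4
9 | 9
9 | 9

Derivation:
After JOIN items (3 rows):
users.id | users.yr | items.yr | items.city | items.id | items.qty
9 | 4 | 4 | SEA | 5 | 3
6 | 9 | 9 | CHI | 8 | 1
20 | 9 | 9 | CHI | 8 | 1
After SELECT (3 rows):
items.yr | users.yr
4 | 4
9 | 9
9 | 9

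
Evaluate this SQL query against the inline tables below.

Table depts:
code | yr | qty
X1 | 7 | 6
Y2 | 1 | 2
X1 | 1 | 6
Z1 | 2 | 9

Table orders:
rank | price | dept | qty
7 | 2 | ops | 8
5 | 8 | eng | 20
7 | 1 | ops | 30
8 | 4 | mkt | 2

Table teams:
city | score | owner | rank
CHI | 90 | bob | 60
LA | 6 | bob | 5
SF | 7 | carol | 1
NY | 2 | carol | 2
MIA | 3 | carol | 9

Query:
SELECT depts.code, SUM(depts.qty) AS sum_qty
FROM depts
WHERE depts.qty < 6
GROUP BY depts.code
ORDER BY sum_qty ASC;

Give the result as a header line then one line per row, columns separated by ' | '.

After WHERE (1 rows):
depts.code | depts.yr | depts.qty
Y2 | 1 | 2
After GROUP BY (1 rows):
depts.code | sum_qty
Y2 | 2
After ORDER BY (1 rows):
depts.code | sum_qty
Y2 | 2

== RESULT ==
depts.code | sum_qty
Y2 | 2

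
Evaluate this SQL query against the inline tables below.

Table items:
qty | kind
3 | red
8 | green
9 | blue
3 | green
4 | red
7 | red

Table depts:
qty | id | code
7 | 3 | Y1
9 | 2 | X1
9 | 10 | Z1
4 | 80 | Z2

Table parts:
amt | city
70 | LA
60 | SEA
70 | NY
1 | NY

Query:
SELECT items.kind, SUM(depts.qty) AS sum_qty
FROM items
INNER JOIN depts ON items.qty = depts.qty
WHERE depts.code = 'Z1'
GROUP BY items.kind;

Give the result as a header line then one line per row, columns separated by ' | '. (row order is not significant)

== RESULT ==
items.kind | sum_qty
blue | 9

Derivation:
After JOIN depts (4 rows):
items.qty | items.kind | depts.qty | depts.id | depts.code
9 | blue | 9 | 2 | X1
9 | blue | 9 | 10 | Z1
4 | red | 4 | 80 | Z2
7 | red | 7 | 3 | Y1
After WHERE (1 rows):
items.qty | items.kind | depts.qty | depts.id | depts.code
9 | blue | 9 | 10 | Z1
After GROUP BY (1 rows):
items.kind | sum_qty
blue | 9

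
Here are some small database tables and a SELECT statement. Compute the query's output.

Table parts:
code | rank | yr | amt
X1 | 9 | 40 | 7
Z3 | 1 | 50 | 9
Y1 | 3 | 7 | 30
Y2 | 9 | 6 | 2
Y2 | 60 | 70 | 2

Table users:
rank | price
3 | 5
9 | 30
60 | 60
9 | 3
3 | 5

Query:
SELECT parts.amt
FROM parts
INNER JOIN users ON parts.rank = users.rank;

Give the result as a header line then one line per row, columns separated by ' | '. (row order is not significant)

== RESULT ==
parts.amt
7
7
30
30
2
2
2

Derivation:
After JOIN users (7 rows):
parts.code | parts.rank | parts.yr | parts.amt | users.rank | users.price
X1 | 9 | 40 | 7 | 9 | 30
X1 | 9 | 40 | 7 | 9 | 3
Y1 | 3 | 7 | 30 | 3 | 5
Y1 | 3 | 7 | 30 | 3 | 5
Y2 | 9 | 6 | 2 | 9 | 30
Y2 | 9 | 6 | 2 | 9 | 3
Y2 | 60 | 70 | 2 | 60 | 60
After SELECT (7 rows):
parts.amt
7
7
30
30
2
2
2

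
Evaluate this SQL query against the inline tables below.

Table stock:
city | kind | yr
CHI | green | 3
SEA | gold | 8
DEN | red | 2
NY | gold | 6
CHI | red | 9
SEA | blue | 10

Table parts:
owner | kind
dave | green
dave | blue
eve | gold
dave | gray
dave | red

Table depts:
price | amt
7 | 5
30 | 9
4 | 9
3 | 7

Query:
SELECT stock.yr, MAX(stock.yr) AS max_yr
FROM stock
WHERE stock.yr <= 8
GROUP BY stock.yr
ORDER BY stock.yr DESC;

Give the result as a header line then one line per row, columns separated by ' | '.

After WHERE (4 rows):
stock.city | stock.kind | stock.yr
CHI | green | 3
SEA | gold | 8
DEN | red | 2
NY | gold | 6
After GROUP BY (4 rows):
stock.yr | max_yr
3 | 3
8 | 8
2 | 2
6 | 6
After ORDER BY (4 rows):
stock.yr | max_yr
8 | 8
6 | 6
3 | 3
2 | 2

== RESULT ==
stock.yr | max_yr
8 | 8
6 | 6
3 | 3
2 | 2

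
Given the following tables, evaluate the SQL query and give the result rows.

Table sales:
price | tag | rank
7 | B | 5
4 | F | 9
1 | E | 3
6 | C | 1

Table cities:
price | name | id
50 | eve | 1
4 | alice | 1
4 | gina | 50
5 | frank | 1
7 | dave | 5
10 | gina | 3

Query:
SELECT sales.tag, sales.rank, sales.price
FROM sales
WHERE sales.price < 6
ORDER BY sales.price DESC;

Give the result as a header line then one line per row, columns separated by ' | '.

== RESULT ==
sales.tag | sales.rank | sales.price
F | 9 | 4
E | 3 | 1

Derivation:
After WHERE (2 rows):
sales.price | sales.tag | sales.rank
4 | F | 9
1 | E | 3
After SELECT (2 rows):
sales.tag | sales.rank | sales.price
F | 9 | 4
E | 3 | 1
After ORDER BY (2 rows):
sales.tag | sales.rank | sales.price
F | 9 | 4
E | 3 | 1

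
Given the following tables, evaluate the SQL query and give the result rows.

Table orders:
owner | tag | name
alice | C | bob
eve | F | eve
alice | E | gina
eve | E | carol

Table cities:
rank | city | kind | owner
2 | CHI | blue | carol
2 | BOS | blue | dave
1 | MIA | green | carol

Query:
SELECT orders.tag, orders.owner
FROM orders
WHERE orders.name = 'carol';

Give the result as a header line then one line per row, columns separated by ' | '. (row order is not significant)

== RESULT ==
orders.tag | orders.owner
E | eve

Derivation:
After WHERE (1 rows):
orders.owner | orders.tag | orders.name
eve | E | carol
After SELECT (1 rows):
orders.tag | orders.owner
E | eve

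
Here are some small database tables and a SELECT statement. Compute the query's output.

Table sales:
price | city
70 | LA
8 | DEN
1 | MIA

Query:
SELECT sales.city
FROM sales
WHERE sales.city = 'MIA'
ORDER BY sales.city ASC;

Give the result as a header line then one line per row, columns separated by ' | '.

After WHERE (1 rows):
sales.price | sales.city
1 | MIA
After SELECT (1 rows):
sales.city
MIA
After ORDER BY (1 rows):
sales.city
MIA

== RESULT ==
sales.city
MIA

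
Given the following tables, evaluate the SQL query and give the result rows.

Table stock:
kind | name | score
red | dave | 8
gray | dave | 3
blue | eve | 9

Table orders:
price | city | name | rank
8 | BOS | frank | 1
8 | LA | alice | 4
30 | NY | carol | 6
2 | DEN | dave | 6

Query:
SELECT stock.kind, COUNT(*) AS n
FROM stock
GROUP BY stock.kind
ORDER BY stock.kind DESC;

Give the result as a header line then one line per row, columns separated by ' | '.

== RESULT ==
stock.kind | n
red | 1
gray | 1
blue | 1

Derivation:
After GROUP BY (3 rows):
stock.kind | n
red | 1
gray | 1
blue | 1
After ORDER BY (3 rows):
stock.kind | n
red | 1
gray | 1
blue | 1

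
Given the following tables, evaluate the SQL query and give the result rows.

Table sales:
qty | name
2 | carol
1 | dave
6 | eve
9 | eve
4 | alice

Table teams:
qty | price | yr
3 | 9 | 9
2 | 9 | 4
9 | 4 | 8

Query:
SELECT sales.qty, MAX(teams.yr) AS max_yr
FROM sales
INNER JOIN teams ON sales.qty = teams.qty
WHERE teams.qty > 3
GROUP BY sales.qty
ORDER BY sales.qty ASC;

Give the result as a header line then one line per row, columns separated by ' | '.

After JOIN teams (2 rows):
sales.qty | sales.name | teams.qty | teams.price | teams.yr
2 | carol | 2 | 9 | 4
9 | eve | 9 | 4 | 8
After WHERE (1 rows):
sales.qty | sales.name | teams.qty | teams.price | teams.yr
9 | eve | 9 | 4 | 8
After GROUP BY (1 rows):
sales.qty | max_yr
9 | 8
After ORDER BY (1 rows):
sales.qty | max_yr
9 | 8

== RESULT ==
sales.qty | max_yr
9 | 8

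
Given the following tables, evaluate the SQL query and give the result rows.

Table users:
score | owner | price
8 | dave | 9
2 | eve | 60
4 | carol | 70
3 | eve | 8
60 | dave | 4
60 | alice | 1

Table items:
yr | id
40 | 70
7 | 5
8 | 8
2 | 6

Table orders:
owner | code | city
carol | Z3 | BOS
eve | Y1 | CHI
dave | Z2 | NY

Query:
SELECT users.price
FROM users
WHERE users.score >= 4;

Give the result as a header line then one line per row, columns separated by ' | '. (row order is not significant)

== RESULT ==
users.price
9
70
4
1

Derivation:
After WHERE (4 rows):
users.score | users.owner | users.price
8 | dave | 9
4 | carol | 70
60 | dave | 4
60 | alice | 1
After SELECT (4 rows):
users.price
9
70
4
1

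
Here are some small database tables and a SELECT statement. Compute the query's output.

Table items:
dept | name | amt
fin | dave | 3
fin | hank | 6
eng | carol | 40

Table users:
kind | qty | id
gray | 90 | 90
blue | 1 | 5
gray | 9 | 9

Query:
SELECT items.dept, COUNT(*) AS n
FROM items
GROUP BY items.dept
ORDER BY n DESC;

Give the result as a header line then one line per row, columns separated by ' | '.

== RESULT ==
items.dept | n
fin | 2
eng | 1

Derivation:
After GROUP BY (2 rows):
items.dept | n
fin | 2
eng | 1
After ORDER BY (2 rows):
items.dept | n
fin | 2
eng | 1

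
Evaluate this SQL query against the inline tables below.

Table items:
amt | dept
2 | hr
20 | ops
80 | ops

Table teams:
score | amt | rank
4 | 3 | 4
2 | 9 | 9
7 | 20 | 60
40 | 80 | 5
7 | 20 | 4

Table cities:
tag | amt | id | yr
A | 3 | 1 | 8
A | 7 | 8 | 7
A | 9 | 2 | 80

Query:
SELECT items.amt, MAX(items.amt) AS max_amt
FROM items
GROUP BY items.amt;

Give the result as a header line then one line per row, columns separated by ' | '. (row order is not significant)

== RESULT ==
items.amt | max_amt
2 | 2
20 | 20
80 | 80

Derivation:
After GROUP BY (3 rows):
items.amt | max_amt
2 | 2
20 | 20
80 | 80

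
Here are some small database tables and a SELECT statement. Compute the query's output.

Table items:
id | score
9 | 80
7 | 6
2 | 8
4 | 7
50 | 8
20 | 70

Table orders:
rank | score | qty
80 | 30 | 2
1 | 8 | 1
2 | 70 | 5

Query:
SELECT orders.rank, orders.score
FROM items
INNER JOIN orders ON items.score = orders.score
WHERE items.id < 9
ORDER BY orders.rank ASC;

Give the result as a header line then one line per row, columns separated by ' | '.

After JOIN orders (3 rows):
items.id | items.score | orders.rank | orders.score | orders.qty
2 | 8 | 1 | 8 | 1
50 | 8 | 1 | 8 | 1
20 | 70 | 2 | 70 | 5
After WHERE (1 rows):
items.id | items.score | orders.rank | orders.score | orders.qty
2 | 8 | 1 | 8 | 1
After SELECT (1 rows):
orders.rank | orders.score
1 | 8
After ORDER BY (1 rows):
orders.rank | orders.score
1 | 8

== RESULT ==
orders.rank | orders.score
1 | 8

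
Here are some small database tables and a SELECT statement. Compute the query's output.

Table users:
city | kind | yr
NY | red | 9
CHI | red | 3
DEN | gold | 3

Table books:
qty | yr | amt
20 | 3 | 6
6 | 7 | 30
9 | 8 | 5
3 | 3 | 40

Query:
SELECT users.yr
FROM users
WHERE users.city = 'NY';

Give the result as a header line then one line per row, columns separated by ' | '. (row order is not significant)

== RESULT ==
users.yr
9

Derivation:
After WHERE (1 rows):
users.city | users.kind | users.yr
NY | red | 9
After SELECT (1 rows):
users.yr
9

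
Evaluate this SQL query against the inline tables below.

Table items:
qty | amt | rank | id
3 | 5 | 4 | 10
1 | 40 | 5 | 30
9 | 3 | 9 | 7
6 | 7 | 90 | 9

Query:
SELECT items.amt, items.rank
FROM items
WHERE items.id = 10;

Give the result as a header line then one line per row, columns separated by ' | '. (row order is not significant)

After WHERE (1 rows):
items.qty | items.amt | items.rank | items.id
3 | 5 | 4 | 10
After SELECT (1 rows):
items.amt | items.rank
5 | 4

== RESULT ==
items.amt | items.rank
5 | 4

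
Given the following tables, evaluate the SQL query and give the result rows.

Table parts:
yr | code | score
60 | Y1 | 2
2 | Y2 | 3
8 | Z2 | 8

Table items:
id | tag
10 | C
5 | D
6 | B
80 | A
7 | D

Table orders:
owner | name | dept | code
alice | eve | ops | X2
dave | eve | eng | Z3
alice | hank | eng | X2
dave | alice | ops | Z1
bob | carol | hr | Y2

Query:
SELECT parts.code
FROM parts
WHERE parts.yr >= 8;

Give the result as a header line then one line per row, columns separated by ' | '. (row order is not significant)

== RESULT ==
parts.code
Y1
Z2

Derivation:
After WHERE (2 rows):
parts.yr | parts.code | parts.score
60 | Y1 | 2
8 | Z2 | 8
After SELECT (2 rows):
parts.code
Y1
Z2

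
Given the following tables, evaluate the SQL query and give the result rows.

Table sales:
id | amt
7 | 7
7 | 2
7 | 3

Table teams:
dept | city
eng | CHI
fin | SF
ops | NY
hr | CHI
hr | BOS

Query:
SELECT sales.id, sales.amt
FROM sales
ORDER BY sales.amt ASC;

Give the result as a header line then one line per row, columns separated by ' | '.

== RESULT ==
sales.id | sales.amt
7 | 2
7 | 3
7 | 7

Derivation:
After SELECT (3 rows):
sales.id | sales.amt
7 | 7
7 | 2
7 | 3
After ORDER BY (3 rows):
sales.id | sales.amt
7 | 2
7 | 3
7 | 7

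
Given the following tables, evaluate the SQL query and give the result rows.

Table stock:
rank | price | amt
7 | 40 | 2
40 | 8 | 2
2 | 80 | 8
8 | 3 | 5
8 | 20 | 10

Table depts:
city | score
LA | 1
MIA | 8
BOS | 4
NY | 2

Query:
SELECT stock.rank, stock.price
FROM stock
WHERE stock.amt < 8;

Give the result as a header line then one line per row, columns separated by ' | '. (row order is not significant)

After WHERE (3 rows):
stock.rank | stock.price | stock.amt
7 | 40 | 2
40 | 8 | 2
8 | 3 | 5
After SELECT (3 rows):
stock.rank | stock.price
7 | 40
40 | 8
8 | 3

== RESULT ==
stock.rank | stock.price
7 | 40
40 | 8
8 | 3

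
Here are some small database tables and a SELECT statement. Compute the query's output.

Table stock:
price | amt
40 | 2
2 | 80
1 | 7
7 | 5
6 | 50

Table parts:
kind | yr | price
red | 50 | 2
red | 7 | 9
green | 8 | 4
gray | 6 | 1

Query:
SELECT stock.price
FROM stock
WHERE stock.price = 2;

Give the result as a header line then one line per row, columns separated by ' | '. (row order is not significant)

== RESULT ==
stock.price
2

Derivation:
After WHERE (1 rows):
stock.price | stock.amt
2 | 80
After SELECT (1 rows):
stock.price
2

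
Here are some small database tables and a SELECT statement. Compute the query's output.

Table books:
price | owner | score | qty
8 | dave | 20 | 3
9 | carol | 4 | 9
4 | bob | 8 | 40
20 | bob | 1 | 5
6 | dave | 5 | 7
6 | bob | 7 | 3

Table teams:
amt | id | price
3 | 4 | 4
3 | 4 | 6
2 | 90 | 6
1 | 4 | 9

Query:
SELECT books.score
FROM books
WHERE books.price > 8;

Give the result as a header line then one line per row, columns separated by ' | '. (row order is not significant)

== RESULT ==
books.score
4
1

Derivation:
After WHERE (2 rows):
books.price | books.owner | books.score | books.qty
9 | carol | 4 | 9
20 | bob | 1 | 5
After SELECT (2 rows):
books.score
4
1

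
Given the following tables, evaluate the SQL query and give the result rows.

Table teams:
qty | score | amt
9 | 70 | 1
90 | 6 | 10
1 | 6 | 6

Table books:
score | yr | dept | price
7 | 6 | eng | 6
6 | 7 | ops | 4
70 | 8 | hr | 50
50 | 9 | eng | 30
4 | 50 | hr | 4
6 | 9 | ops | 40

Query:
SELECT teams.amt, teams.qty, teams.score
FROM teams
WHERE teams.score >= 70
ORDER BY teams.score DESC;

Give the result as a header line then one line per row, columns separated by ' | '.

After WHERE (1 rows):
teams.qty | teams.score | teams.amt
9 | 70 | 1
After SELECT (1 rows):
teams.amt | teams.qty | teams.score
1 | 9 | 70
After ORDER BY (1 rows):
teams.amt | teams.qty | teams.score
1 | 9 | 70

== RESULT ==
teams.amt | teams.qty | teams.score
1 | 9 | 70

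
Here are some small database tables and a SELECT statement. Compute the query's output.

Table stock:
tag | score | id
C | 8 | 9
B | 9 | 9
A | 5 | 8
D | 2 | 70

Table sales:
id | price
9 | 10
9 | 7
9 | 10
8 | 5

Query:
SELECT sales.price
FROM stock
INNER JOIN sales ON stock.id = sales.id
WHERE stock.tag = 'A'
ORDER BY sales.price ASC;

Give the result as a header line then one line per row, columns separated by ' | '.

== RESULT ==
sales.price
5

Derivation:
After JOIN sales (7 rows):
stock.tag | stock.score | stock.id | sales.id | sales.price
C | 8 | 9 | 9 | 10
C | 8 | 9 | 9 | 7
C | 8 | 9 | 9 | 10
B | 9 | 9 | 9 | 10
B | 9 | 9 | 9 | 7
B | 9 | 9 | 9 | 10
A | 5 | 8 | 8 | 5
After WHERE (1 rows):
stock.tag | stock.score | stock.id | sales.id | sales.price
A | 5 | 8 | 8 | 5
After SELECT (1 rows):
sales.price
5
After ORDER BY (1 rows):
sales.price
5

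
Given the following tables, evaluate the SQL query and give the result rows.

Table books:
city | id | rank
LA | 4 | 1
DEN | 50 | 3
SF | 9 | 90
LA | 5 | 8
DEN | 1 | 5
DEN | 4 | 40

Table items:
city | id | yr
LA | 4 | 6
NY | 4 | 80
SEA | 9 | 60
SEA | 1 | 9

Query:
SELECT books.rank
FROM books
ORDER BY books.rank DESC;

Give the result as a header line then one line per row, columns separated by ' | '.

== RESULT ==
books.rank
90
40
8
5
3
1

Derivation:
After SELECT (6 rows):
books.rank
1
3
90
8
5
40
After ORDER BY (6 rows):
books.rank
90
40
8
5
3
1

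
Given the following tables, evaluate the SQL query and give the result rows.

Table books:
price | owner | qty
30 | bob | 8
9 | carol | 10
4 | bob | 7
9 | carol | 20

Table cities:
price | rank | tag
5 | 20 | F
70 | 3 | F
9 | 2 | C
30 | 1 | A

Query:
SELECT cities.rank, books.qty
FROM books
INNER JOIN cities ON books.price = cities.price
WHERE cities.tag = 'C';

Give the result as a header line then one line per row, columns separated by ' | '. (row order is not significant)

After JOIN cities (3 rows):
books.price | books.owner | books.qty | cities.price | cities.rank | cities.tag
30 | bob | 8 | 30 | 1 | A
9 | carol | 10 | 9 | 2 | C
9 | carol | 20 | 9 | 2 | C
After WHERE (2 rows):
books.price | books.owner | books.qty | cities.price | cities.rank | cities.tag
9 | carol | 10 | 9 | 2 | C
9 | carol | 20 | 9 | 2 | C
After SELECT (2 rows):
cities.rank | books.qty
2 | 10
2 | 20

== RESULT ==
cities.rank | books.qty
2 | 10
2 | 20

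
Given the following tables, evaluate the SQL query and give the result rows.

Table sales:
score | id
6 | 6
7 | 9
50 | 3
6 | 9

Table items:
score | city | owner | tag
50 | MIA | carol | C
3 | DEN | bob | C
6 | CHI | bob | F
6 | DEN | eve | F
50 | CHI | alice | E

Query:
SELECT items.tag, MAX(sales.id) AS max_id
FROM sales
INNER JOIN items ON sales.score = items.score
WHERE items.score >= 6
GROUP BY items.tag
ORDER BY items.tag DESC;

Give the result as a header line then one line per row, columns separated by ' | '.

After JOIN items (6 rows):
sales.score | sales.id | items.score | items.city | items.owner | items.tag
6 | 6 | 6 | CHI | bob | F
6 | 6 | 6 | DEN | eve | F
50 | 3 | 50 | MIA | carol | C
50 | 3 | 50 | CHI | alice | E
6 | 9 | 6 | CHI | bob | F
6 | 9 | 6 | DEN | eve | F
After WHERE (6 rows):
sales.score | sales.id | items.score | items.city | items.owner | items.tag
6 | 6 | 6 | CHI | bob | F
6 | 6 | 6 | DEN | eve | F
50 | 3 | 50 | MIA | carol | C
50 | 3 | 50 | CHI | alice | E
6 | 9 | 6 | CHI | bob | F
6 | 9 | 6 | DEN | eve | F
After GROUP BY (3 rows):
items.tag | max_id
F | 9
C | 3
E | 3
After ORDER BY (3 rows):
items.tag | max_id
F | 9
E | 3
C | 3

== RESULT ==
items.tag | max_id
F | 9
E | 3
C | 3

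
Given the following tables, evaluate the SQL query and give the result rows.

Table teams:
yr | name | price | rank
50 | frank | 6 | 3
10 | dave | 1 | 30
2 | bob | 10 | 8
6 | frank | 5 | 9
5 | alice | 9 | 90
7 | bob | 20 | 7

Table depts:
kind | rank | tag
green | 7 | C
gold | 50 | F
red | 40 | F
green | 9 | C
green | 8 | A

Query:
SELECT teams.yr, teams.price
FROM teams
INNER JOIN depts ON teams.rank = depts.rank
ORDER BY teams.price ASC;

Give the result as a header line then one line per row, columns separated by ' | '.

After JOIN depts (3 rows):
teams.yr | teams.name | teams.price | teams.rank | depts.kind | depts.rank | depts.tag
2 | bob | 10 | 8 | green | 8 | A
6 | frank | 5 | 9 | green | 9 | C
7 | bob | 20 | 7 | green | 7 | C
After SELECT (3 rows):
teams.yr | teams.price
2 | 10
6 | 5
7 | 20
After ORDER BY (3 rows):
teams.yr | teams.price
6 | 5
2 | 10
7 | 20

== RESULT ==
teams.yr | teams.price
6 | 5
2 | 10
7 | 20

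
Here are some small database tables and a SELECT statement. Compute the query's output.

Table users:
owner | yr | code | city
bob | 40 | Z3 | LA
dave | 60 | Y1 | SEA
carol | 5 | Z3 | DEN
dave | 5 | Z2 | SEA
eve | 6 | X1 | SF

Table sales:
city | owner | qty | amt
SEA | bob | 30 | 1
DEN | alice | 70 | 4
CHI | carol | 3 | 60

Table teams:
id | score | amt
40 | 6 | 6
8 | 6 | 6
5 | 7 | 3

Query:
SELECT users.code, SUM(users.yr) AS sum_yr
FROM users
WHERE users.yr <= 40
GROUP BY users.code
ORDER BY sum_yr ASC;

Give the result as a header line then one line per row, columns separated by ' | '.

After WHERE (4 rows):
users.owner | users.yr | users.code | users.city
bob | 40 | Z3 | LA
carol | 5 | Z3 | DEN
dave | 5 | Z2 | SEA
eve | 6 | X1 | SF
After GROUP BY (3 rows):
users.code | sum_yr
Z3 | 45
Z2 | 5
X1 | 6
After ORDER BY (3 rows):
users.code | sum_yr
Z2 | 5
X1 | 6
Z3 | 45

== RESULT ==
users.code | sum_yr
Z2 | 5
X1 | 6
Z3 | 45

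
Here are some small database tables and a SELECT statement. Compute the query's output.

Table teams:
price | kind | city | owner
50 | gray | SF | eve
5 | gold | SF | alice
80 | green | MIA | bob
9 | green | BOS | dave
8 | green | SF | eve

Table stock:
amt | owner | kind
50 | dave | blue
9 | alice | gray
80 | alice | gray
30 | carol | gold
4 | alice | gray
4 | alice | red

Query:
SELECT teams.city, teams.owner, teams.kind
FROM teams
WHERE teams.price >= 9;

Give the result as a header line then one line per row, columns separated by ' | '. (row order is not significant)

After WHERE (3 rows):
teams.price | teams.kind | teams.city | teams.owner
50 | gray | SF | eve
80 | green | MIA | bob
9 | green | BOS | dave
After SELECT (3 rows):
teams.city | teams.owner | teams.kind
SF | eve | gray
MIA | bob | green
BOS | dave | green

== RESULT ==
teams.city | teams.owner | teams.kind
SF | eve | gray
MIA | bob | green
BOS | dave | green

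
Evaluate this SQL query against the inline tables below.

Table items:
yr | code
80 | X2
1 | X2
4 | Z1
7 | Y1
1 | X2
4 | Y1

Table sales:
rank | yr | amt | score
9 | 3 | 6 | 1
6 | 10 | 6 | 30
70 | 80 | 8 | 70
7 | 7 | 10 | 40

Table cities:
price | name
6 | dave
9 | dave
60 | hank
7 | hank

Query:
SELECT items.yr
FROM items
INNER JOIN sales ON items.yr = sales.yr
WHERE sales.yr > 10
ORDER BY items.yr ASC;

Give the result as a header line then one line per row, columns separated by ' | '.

After JOIN sales (2 rows):
items.yr | items.code | sales.rank | sales.yr | sales.amt | sales.score
80 | X2 | 70 | 80 | 8 | 70
7 | Y1 | 7 | 7 | 10 | 40
After WHERE (1 rows):
items.yr | items.code | sales.rank | sales.yr | sales.amt | sales.score
80 | X2 | 70 | 80 | 8 | 70
After SELECT (1 rows):
items.yr
80
After ORDER BY (1 rows):
items.yr
80

== RESULT ==
items.yr
80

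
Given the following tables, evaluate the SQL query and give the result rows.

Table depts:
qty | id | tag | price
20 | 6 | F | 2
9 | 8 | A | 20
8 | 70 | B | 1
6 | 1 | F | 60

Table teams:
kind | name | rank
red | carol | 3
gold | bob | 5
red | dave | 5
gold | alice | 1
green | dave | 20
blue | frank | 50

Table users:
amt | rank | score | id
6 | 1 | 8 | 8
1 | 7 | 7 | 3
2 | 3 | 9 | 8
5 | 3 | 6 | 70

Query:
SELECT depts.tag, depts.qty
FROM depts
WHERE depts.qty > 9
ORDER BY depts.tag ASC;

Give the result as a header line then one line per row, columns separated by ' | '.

After WHERE (1 rows):
depts.qty | depts.id | depts.tag | depts.price
20 | 6 | F | 2
After SELECT (1 rows):
depts.tag | depts.qty
F | 20
After ORDER BY (1 rows):
depts.tag | depts.qty
F | 20

== RESULT ==
depts.tag | depts.qty
F | 20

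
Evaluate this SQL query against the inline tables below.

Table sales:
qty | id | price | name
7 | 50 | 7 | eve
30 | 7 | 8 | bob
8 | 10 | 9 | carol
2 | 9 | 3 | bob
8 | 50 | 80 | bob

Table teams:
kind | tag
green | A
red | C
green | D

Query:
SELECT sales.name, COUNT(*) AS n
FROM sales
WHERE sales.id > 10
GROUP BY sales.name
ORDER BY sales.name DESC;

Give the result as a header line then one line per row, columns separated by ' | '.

After WHERE (2 rows):
sales.qty | sales.id | sales.price | sales.name
7 | 50 | 7 | eve
8 | 50 | 80 | bob
After GROUP BY (2 rows):
sales.name | n
eve | 1
bob | 1
After ORDER BY (2 rows):
sales.name | n
eve | 1
bob | 1

== RESULT ==
sales.name | n
eve | 1
bob | 1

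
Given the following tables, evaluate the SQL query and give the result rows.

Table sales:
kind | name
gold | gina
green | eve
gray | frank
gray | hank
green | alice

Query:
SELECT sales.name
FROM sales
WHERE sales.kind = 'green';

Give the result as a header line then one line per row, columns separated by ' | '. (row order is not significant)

== RESULT ==
sales.name
eve
alice

Derivation:
After WHERE (2 rows):
sales.kind | sales.name
green | eve
green | alice
After SELECT (2 rows):
sales.name
eve
alice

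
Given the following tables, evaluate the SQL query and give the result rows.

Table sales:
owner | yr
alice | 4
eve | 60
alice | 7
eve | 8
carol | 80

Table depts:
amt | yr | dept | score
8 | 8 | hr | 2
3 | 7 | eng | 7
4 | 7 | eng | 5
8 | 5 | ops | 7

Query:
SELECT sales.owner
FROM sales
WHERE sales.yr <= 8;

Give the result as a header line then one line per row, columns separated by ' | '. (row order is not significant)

After WHERE (3 rows):
sales.owner | sales.yr
alice | 4
alice | 7
eve | 8
After SELECT (3 rows):
sales.owner
alice
alice
eve

== RESULT ==
sales.owner
alice
alice
eve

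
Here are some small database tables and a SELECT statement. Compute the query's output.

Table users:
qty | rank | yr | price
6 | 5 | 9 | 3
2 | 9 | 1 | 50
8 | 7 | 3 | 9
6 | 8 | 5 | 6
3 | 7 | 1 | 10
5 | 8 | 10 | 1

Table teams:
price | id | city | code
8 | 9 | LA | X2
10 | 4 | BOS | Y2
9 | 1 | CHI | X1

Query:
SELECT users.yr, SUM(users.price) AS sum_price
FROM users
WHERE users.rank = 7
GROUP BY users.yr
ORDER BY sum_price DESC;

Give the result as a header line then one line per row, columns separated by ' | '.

== RESULT ==
users.yr | sum_price
1 | 10
3 | 9

Derivation:
After WHERE (2 rows):
users.qty | users.rank | users.yr | users.price
8 | 7 | 3 | 9
3 | 7 | 1 | 10
After GROUP BY (2 rows):
users.yr | sum_price
3 | 9
1 | 10
After ORDER BY (2 rows):
users.yr | sum_price
1 | 10
3 | 9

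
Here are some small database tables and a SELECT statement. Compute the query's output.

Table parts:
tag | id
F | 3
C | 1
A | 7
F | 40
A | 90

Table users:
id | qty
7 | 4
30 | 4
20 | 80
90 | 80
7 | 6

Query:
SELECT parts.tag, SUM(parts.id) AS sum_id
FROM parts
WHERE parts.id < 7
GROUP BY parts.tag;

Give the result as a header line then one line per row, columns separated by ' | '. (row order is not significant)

After WHERE (2 rows):
parts.tag | parts.id
F | 3
C | 1
After GROUP BY (2 rows):
parts.tag | sum_id
F | 3
C | 1

== RESULT ==
parts.tag | sum_id
F | 3
C | 1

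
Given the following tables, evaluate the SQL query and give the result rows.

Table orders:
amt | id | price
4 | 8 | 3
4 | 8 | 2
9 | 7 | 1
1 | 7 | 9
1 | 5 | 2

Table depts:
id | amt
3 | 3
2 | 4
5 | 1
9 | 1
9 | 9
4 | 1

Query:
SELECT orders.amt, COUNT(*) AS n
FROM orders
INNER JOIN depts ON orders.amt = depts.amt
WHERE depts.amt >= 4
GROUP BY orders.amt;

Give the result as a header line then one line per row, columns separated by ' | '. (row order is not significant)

== RESULT ==
orders.amt | n
4 | 2
9 | 1

Derivation:
After JOIN depts (9 rows):
orders.amt | orders.id | orders.price | depts.id | depts.amt
4 | 8 | 3 | 2 | 4
4 | 8 | 2 | 2 | 4
9 | 7 | 1 | 9 | 9
1 | 7 | 9 | 5 | 1
1 | 7 | 9 | 9 | 1
1 | 7 | 9 | 4 | 1
1 | 5 | 2 | 5 | 1
1 | 5 | 2 | 9 | 1
1 | 5 | 2 | 4 | 1
After WHERE (3 rows):
orders.amt | orders.id | orders.price | depts.id | depts.amt
4 | 8 | 3 | 2 | 4
4 | 8 | 2 | 2 | 4
9 | 7 | 1 | 9 | 9
After GROUP BY (2 rows):
orders.amt | n
4 | 2
9 | 1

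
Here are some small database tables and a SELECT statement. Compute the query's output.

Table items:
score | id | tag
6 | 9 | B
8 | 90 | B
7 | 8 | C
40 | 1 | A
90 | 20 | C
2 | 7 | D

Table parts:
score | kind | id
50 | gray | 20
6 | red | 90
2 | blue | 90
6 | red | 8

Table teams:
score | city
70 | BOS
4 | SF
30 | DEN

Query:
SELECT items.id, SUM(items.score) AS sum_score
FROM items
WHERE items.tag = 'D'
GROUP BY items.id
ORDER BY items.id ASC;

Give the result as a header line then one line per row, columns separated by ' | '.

After WHERE (1 rows):
items.score | items.id | items.tag
2 | 7 | D
After GROUP BY (1 rows):
items.id | sum_score
7 | 2
After ORDER BY (1 rows):
items.id | sum_score
7 | 2

== RESULT ==
items.id | sum_score
7 | 2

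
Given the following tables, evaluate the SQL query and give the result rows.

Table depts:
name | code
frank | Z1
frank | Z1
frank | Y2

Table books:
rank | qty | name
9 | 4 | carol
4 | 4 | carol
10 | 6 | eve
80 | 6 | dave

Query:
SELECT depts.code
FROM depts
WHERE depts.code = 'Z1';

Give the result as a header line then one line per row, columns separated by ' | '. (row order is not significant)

After WHERE (2 rows):
depts.name | depts.code
frank | Z1
frank | Z1
After SELECT (2 rows):
depts.code
Z1
Z1

== RESULT ==
depts.code
Z1
Z1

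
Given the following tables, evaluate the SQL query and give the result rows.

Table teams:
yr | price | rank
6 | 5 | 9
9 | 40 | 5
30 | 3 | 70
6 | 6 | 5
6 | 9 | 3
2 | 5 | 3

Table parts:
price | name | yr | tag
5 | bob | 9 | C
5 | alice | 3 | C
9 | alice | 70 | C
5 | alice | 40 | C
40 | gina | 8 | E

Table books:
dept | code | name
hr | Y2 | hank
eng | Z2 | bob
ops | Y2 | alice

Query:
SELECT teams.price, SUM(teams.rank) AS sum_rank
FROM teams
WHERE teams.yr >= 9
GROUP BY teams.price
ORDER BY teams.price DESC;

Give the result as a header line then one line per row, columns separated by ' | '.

== RESULT ==
teams.price | sum_rank
40 | 5
3 | 70

Derivation:
After WHERE (2 rows):
teams.yr | teams.price | teams.rank
9 | 40 | 5
30 | 3 | 70
After GROUP BY (2 rows):
teams.price | sum_rank
40 | 5
3 | 70
After ORDER BY (2 rows):
teams.price | sum_rank
40 | 5
3 | 70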